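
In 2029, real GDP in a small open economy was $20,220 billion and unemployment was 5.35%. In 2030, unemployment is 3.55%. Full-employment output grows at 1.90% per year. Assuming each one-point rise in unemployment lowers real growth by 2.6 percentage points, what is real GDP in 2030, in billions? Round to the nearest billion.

$21,550 billion

Δu = 3.55 - 5.35 = -1.8 points.
Okun's law (growth form): g_Y = g_Y* - β × Δu = 1.90 - 2.6 × (-1.80) = 1.9 + 4.68 = 6.58%.
Real GDP in the next year = 20220 × (1 + 6.58/100) = 20220 × 1.0658 ≈ 21550 billion.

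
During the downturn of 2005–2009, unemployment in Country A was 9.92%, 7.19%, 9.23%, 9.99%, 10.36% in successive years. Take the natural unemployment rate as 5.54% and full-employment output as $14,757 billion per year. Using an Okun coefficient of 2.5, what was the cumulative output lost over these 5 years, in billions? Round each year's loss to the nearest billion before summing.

Year 2005: gap = -2.5 × (9.92 - 5.54) = -10.95%, loss ≈ 14757 × 10.95/100 ≈ 1616.
Year 2006: gap = -2.5 × (7.19 - 5.54) = -4.125%, loss ≈ 14757 × 4.125/100 ≈ 609.
Year 2007: gap = -2.5 × (9.23 - 5.54) = -9.225%, loss ≈ 14757 × 9.225/100 ≈ 1361.
Year 2008: gap = -2.5 × (9.99 - 5.54) = -11.125%, loss ≈ 14757 × 11.125/100 ≈ 1642.
Year 2009: gap = -2.5 × (10.36 - 5.54) = -12.05%, loss ≈ 14757 × 12.05/100 ≈ 1778.
Total lost output = 1616 + 609 + 1361 + 1642 + 1778 = 7006 billion.

$7,006 billion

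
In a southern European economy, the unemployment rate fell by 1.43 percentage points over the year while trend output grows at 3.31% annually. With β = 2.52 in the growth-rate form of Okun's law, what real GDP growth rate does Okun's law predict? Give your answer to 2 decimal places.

Growth-rate Okun's law: g_Y = g_Y* - β × Δu.
g_Y = 3.31 - 2.52 × (-1.43) = 3.31 + 3.6036 = 6.9136%, i.e. 6.91% to 2 d.p.

6.91%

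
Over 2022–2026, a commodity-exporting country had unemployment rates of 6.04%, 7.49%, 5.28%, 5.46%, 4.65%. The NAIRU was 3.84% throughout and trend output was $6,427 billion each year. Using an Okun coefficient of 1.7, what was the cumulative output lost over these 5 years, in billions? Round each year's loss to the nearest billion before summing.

$1,061 billion

Year 2022: gap = -1.7 × (6.04 - 3.84) = -3.74%, loss ≈ 6427 × 3.74/100 ≈ 240.
Year 2023: gap = -1.7 × (7.49 - 3.84) = -6.205%, loss ≈ 6427 × 6.205/100 ≈ 399.
Year 2024: gap = -1.7 × (5.28 - 3.84) = -2.448%, loss ≈ 6427 × 2.448/100 ≈ 157.
Year 2025: gap = -1.7 × (5.46 - 3.84) = -2.754%, loss ≈ 6427 × 2.754/100 ≈ 177.
Year 2026: gap = -1.7 × (4.65 - 3.84) = -1.377%, loss ≈ 6427 × 1.377/100 ≈ 88.
Total lost output = 240 + 399 + 157 + 177 + 88 = 1061 billion.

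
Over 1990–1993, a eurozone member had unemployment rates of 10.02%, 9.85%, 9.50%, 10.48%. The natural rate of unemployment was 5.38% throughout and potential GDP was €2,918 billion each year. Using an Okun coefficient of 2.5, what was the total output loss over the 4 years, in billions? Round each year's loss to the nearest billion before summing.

€1,337 billion

Year 1990: gap = -2.5 × (10.02 - 5.38) = -11.6%, loss ≈ 2918 × 11.6/100 ≈ 338.
Year 1991: gap = -2.5 × (9.85 - 5.38) = -11.175%, loss ≈ 2918 × 11.175/100 ≈ 326.
Year 1992: gap = -2.5 × (9.5 - 5.38) = -10.3%, loss ≈ 2918 × 10.3/100 ≈ 301.
Year 1993: gap = -2.5 × (10.48 - 5.38) = -12.75%, loss ≈ 2918 × 12.75/100 ≈ 372.
Total lost output = 338 + 326 + 301 + 372 = 1337 billion.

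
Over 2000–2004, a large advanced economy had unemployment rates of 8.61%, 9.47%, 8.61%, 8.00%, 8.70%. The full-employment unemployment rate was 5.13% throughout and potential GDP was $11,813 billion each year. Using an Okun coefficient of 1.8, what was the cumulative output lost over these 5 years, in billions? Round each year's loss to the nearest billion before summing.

$3,772 billion

Year 2000: gap = -1.8 × (8.61 - 5.13) = -6.264%, loss ≈ 11813 × 6.264/100 ≈ 740.
Year 2001: gap = -1.8 × (9.47 - 5.13) = -7.812%, loss ≈ 11813 × 7.812/100 ≈ 923.
Year 2002: gap = -1.8 × (8.61 - 5.13) = -6.264%, loss ≈ 11813 × 6.264/100 ≈ 740.
Year 2003: gap = -1.8 × (8 - 5.13) = -5.166%, loss ≈ 11813 × 5.166/100 ≈ 610.
Year 2004: gap = -1.8 × (8.7 - 5.13) = -6.426%, loss ≈ 11813 × 6.426/100 ≈ 759.
Total lost output = 740 + 923 + 740 + 610 + 759 = 3772 billion.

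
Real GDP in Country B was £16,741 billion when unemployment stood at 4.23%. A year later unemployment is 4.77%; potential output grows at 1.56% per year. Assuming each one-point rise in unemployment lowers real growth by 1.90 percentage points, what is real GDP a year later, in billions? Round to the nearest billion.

Δu = 4.77 - 4.23 = 0.54 points.
Okun's law (growth form): g_Y = g_Y* - β × Δu = 1.56 - 1.90 × (0.54) = 1.56 - 1.026 = 0.534%.
Real GDP in the next year = 16741 × (1 + 0.534/100) = 16741 × 1.00534 ≈ 16830 billion.

£16,830 billion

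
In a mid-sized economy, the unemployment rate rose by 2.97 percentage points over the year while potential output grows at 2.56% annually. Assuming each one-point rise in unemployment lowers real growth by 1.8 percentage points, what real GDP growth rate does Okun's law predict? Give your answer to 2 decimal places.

Growth-rate Okun's law: g_Y = g_Y* - β × Δu.
g_Y = 2.56 - 1.8 × (2.97) = 2.56 - 5.346 = -2.786%, i.e. -2.79% to 2 d.p.

-2.79%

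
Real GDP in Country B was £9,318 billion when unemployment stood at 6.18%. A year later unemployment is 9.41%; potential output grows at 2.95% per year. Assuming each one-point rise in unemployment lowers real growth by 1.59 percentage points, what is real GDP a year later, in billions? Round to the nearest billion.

Δu = 9.41 - 6.18 = 3.23 points.
Okun's law (growth form): g_Y = g_Y* - β × Δu = 2.95 - 1.59 × (3.23) = 2.95 - 5.1357 = -2.1857%.
Real GDP in the next year = 9318 × (1 - 2.1857/100) = 9318 × 0.978143 ≈ 9114 billion.

£9,114 billion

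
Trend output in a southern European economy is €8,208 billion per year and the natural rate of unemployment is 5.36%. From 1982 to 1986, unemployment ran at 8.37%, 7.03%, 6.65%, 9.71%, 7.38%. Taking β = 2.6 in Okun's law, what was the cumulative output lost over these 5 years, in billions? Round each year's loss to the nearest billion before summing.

Year 1982: gap = -2.6 × (8.37 - 5.36) = -7.826%, loss ≈ 8208 × 7.826/100 ≈ 642.
Year 1983: gap = -2.6 × (7.03 - 5.36) = -4.342%, loss ≈ 8208 × 4.342/100 ≈ 356.
Year 1984: gap = -2.6 × (6.65 - 5.36) = -3.354%, loss ≈ 8208 × 3.354/100 ≈ 275.
Year 1985: gap = -2.6 × (9.71 - 5.36) = -11.31%, loss ≈ 8208 × 11.31/100 ≈ 928.
Year 1986: gap = -2.6 × (7.38 - 5.36) = -5.252%, loss ≈ 8208 × 5.252/100 ≈ 431.
Total lost output = 642 + 356 + 275 + 928 + 431 = 2632 billion.

€2,632 billion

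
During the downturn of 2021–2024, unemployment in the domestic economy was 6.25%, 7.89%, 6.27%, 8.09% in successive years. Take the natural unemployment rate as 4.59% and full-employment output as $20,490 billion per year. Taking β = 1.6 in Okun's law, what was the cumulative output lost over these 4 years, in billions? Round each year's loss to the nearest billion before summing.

$3,324 billion

Year 2021: gap = -1.6 × (6.25 - 4.59) = -2.656%, loss ≈ 20490 × 2.656/100 ≈ 544.
Year 2022: gap = -1.6 × (7.89 - 4.59) = -5.28%, loss ≈ 20490 × 5.28/100 ≈ 1082.
Year 2023: gap = -1.6 × (6.27 - 4.59) = -2.688%, loss ≈ 20490 × 2.688/100 ≈ 551.
Year 2024: gap = -1.6 × (8.09 - 4.59) = -5.6%, loss ≈ 20490 × 5.6/100 ≈ 1147.
Total lost output = 544 + 1082 + 551 + 1147 = 3324 billion.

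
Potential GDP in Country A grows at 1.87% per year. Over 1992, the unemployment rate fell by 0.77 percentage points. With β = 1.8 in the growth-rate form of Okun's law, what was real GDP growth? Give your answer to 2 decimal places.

3.26%

Growth-rate Okun's law: g_Y = g_Y* - β × Δu.
g_Y = 1.87 - 1.8 × (-0.77) = 1.87 + 1.386 = 3.256%, i.e. 3.26% to 2 d.p.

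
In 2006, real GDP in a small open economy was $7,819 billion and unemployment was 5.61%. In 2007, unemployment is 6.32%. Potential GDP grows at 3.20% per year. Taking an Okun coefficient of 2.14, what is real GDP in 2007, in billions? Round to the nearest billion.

$7,950 billion

Δu = 6.32 - 5.61 = 0.71 points.
Okun's law (growth form): g_Y = g_Y* - β × Δu = 3.20 - 2.14 × (0.71) = 3.2 - 1.5194 = 1.6806%.
Real GDP in the next year = 7819 × (1 + 1.6806/100) = 7819 × 1.016806 ≈ 7950 billion.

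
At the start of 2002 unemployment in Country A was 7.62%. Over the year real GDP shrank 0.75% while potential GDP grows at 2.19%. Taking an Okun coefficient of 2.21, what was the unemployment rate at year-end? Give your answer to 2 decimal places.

8.95%

Growth-rate Okun's law: g_Y = g_Y* - β × Δu, so Δu = (g_Y* - g_Y)/β.
Δu = (2.19 + 0.75)/2.21 = 2.94/2.21 = 1.33 percentage points.
Year-end unemployment = 7.62 + 1.33 = 8.95%.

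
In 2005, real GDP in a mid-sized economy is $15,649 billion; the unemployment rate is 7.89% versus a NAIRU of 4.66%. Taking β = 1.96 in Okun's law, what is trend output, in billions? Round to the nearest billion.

Unemployment gap = 7.89 - 4.66 = 3.23 points, so output gap = -1.96 × 3.23 = -6.3308%.
Since Y = Y* × (1 + gap/100), Y* = 15649/0.936692 ≈ 16707 billion.

$16,707 billion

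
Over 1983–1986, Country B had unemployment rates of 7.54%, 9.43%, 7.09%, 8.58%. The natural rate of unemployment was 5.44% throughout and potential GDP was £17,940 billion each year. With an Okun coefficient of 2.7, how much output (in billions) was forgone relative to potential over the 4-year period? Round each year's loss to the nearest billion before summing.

£5,270 billion

Year 1983: gap = -2.7 × (7.54 - 5.44) = -5.67%, loss ≈ 17940 × 5.67/100 ≈ 1017.
Year 1984: gap = -2.7 × (9.43 - 5.44) = -10.773%, loss ≈ 17940 × 10.773/100 ≈ 1933.
Year 1985: gap = -2.7 × (7.09 - 5.44) = -4.455%, loss ≈ 17940 × 4.455/100 ≈ 799.
Year 1986: gap = -2.7 × (8.58 - 5.44) = -8.478%, loss ≈ 17940 × 8.478/100 ≈ 1521.
Total lost output = 1017 + 1933 + 799 + 1521 = 5270 billion.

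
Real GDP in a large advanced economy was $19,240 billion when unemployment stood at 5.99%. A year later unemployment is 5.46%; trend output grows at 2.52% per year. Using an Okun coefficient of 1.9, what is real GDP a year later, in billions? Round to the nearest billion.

$19,919 billion

Δu = 5.46 - 5.99 = -0.53 points.
Okun's law (growth form): g_Y = g_Y* - β × Δu = 2.52 - 1.9 × (-0.53) = 2.52 + 1.007 = 3.527%.
Real GDP in the next year = 19240 × (1 + 3.527/100) = 19240 × 1.03527 ≈ 19919 billion.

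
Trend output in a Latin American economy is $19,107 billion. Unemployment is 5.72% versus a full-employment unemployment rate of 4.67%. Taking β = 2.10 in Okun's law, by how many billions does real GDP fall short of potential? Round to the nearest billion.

Output gap = -2.10 × (5.72 - 4.67) = -2.1 × 1.05 = -2.205%.
Actual GDP ≈ 19107 × 0.97795 ≈ 18686 billion, so the shortfall is 19107 - 18686 = 421 billion.

$421 billion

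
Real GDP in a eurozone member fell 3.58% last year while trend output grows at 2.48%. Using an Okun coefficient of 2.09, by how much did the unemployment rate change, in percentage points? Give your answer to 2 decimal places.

2.90 percentage points

Growth-rate Okun's law: g_Y = g_Y* - β × Δu, so Δu = (g_Y* - g_Y)/β.
Δu = (2.48 + 3.58)/2.09 = 6.06/2.09 = 2.90 percentage points.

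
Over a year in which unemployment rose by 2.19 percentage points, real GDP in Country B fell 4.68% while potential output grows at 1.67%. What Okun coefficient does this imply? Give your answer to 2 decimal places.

β ≈ 2.90

Growth form: g_Y = g_Y* - β × Δu, so β = (g_Y* - g_Y)/Δu.
β = (1.67 + 4.68)/2.19 = 6.35/2.19 = 2.90.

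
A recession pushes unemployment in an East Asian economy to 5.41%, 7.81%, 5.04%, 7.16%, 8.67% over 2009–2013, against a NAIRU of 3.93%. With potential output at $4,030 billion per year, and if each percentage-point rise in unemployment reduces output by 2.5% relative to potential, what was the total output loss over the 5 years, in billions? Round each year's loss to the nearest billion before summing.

$1,455 billion

Year 2009: gap = -2.5 × (5.41 - 3.93) = -3.7%, loss ≈ 4030 × 3.7/100 ≈ 149.
Year 2010: gap = -2.5 × (7.81 - 3.93) = -9.7%, loss ≈ 4030 × 9.7/100 ≈ 391.
Year 2011: gap = -2.5 × (5.04 - 3.93) = -2.775%, loss ≈ 4030 × 2.775/100 ≈ 112.
Year 2012: gap = -2.5 × (7.16 - 3.93) = -8.075%, loss ≈ 4030 × 8.075/100 ≈ 325.
Year 2013: gap = -2.5 × (8.67 - 3.93) = -11.85%, loss ≈ 4030 × 11.85/100 ≈ 478.
Total lost output = 149 + 391 + 112 + 325 + 478 = 1455 billion.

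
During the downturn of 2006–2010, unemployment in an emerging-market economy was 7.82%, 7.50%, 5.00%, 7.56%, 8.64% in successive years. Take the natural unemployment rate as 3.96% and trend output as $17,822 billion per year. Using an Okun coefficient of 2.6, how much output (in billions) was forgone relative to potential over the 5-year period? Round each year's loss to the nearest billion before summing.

$7,748 billion

Year 2006: gap = -2.6 × (7.82 - 3.96) = -10.036%, loss ≈ 17822 × 10.036/100 ≈ 1789.
Year 2007: gap = -2.6 × (7.5 - 3.96) = -9.204%, loss ≈ 17822 × 9.204/100 ≈ 1640.
Year 2008: gap = -2.6 × (5 - 3.96) = -2.704%, loss ≈ 17822 × 2.704/100 ≈ 482.
Year 2009: gap = -2.6 × (7.56 - 3.96) = -9.36%, loss ≈ 17822 × 9.36/100 ≈ 1668.
Year 2010: gap = -2.6 × (8.64 - 3.96) = -12.168%, loss ≈ 17822 × 12.168/100 ≈ 2169.
Total lost output = 1789 + 1640 + 482 + 1668 + 2169 = 7748 billion.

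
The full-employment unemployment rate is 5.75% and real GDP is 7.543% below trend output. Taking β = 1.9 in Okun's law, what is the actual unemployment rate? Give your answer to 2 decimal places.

9.72%

From Okun's law, u - u* = -(output gap)/β = -(-7.543)/1.9 = 3.97 points.
So u = 5.75 + 3.97 = 9.72%.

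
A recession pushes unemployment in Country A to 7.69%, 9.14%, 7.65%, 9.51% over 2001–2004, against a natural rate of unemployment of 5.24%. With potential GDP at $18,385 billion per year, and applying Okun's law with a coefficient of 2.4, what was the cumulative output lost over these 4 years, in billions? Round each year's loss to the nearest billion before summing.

$5,749 billion

Year 2001: gap = -2.4 × (7.69 - 5.24) = -5.88%, loss ≈ 18385 × 5.88/100 ≈ 1081.
Year 2002: gap = -2.4 × (9.14 - 5.24) = -9.36%, loss ≈ 18385 × 9.36/100 ≈ 1721.
Year 2003: gap = -2.4 × (7.65 - 5.24) = -5.784%, loss ≈ 18385 × 5.784/100 ≈ 1063.
Year 2004: gap = -2.4 × (9.51 - 5.24) = -10.248%, loss ≈ 18385 × 10.248/100 ≈ 1884.
Total lost output = 1081 + 1721 + 1063 + 1884 = 5749 billion.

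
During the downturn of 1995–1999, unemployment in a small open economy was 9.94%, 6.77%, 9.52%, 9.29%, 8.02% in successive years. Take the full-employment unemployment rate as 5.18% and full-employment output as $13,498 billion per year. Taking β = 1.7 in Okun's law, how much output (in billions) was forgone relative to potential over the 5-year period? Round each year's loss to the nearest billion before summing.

Year 1995: gap = -1.7 × (9.94 - 5.18) = -8.092%, loss ≈ 13498 × 8.092/100 ≈ 1092.
Year 1996: gap = -1.7 × (6.77 - 5.18) = -2.703%, loss ≈ 13498 × 2.703/100 ≈ 365.
Year 1997: gap = -1.7 × (9.52 - 5.18) = -7.378%, loss ≈ 13498 × 7.378/100 ≈ 996.
Year 1998: gap = -1.7 × (9.29 - 5.18) = -6.987%, loss ≈ 13498 × 6.987/100 ≈ 943.
Year 1999: gap = -1.7 × (8.02 - 5.18) = -4.828%, loss ≈ 13498 × 4.828/100 ≈ 652.
Total lost output = 1092 + 365 + 996 + 943 + 652 = 4048 billion.

$4,048 billion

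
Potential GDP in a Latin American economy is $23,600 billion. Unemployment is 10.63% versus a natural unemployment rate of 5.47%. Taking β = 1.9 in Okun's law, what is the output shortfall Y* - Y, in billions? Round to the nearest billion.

$2,314 billion

Output gap = -1.9 × (10.63 - 5.47) = -1.9 × 5.16 = -9.804%.
Actual GDP ≈ 23600 × 0.90196 ≈ 21286 billion, so the shortfall is 23600 - 21286 = 2314 billion.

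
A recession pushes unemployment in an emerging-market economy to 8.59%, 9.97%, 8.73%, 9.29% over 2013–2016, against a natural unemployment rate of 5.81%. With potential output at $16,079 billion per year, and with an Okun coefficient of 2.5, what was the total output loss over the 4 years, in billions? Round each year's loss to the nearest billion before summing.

$5,362 billion

Year 2013: gap = -2.5 × (8.59 - 5.81) = -6.95%, loss ≈ 16079 × 6.95/100 ≈ 1117.
Year 2014: gap = -2.5 × (9.97 - 5.81) = -10.4%, loss ≈ 16079 × 10.4/100 ≈ 1672.
Year 2015: gap = -2.5 × (8.73 - 5.81) = -7.3%, loss ≈ 16079 × 7.3/100 ≈ 1174.
Year 2016: gap = -2.5 × (9.29 - 5.81) = -8.7%, loss ≈ 16079 × 8.7/100 ≈ 1399.
Total lost output = 1117 + 1672 + 1174 + 1399 = 5362 billion.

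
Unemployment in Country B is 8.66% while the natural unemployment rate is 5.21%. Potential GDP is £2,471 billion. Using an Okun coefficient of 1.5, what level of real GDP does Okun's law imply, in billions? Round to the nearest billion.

£2,343 billion

Unemployment gap = 8.66 - 5.21 = 3.45 points, so the output gap is -1.5 × 3.45 = -5.175%.
Actual GDP = 2471 × (1 - 5.175/100) = 2471 × 0.94825 ≈ 2343 billion.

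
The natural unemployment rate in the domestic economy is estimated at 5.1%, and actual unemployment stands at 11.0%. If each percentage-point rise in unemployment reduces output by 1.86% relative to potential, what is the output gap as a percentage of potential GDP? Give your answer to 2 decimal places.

-10.97%

The unemployment gap is 11 - 5.1 = 5.9 percentage points.
Okun's law gives an output gap of -1.86 × 5.9 = -10.974%, i.e. 10.97% below potential.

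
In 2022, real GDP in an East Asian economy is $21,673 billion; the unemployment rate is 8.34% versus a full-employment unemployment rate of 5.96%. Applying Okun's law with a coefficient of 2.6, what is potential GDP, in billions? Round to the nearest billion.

Unemployment gap = 8.34 - 5.96 = 2.38 points, so output gap = -2.6 × 2.38 = -6.188%.
Since Y = Y* × (1 + gap/100), Y* = 21673/0.93812 ≈ 23103 billion.

$23,103 billion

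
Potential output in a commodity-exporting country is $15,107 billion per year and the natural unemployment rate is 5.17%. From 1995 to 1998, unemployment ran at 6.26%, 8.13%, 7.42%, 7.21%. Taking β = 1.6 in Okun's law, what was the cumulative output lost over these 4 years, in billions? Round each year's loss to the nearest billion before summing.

$2,015 billion

Year 1995: gap = -1.6 × (6.26 - 5.17) = -1.744%, loss ≈ 15107 × 1.744/100 ≈ 263.
Year 1996: gap = -1.6 × (8.13 - 5.17) = -4.736%, loss ≈ 15107 × 4.736/100 ≈ 715.
Year 1997: gap = -1.6 × (7.42 - 5.17) = -3.6%, loss ≈ 15107 × 3.6/100 ≈ 544.
Year 1998: gap = -1.6 × (7.21 - 5.17) = -3.264%, loss ≈ 15107 × 3.264/100 ≈ 493.
Total lost output = 263 + 715 + 544 + 493 = 2015 billion.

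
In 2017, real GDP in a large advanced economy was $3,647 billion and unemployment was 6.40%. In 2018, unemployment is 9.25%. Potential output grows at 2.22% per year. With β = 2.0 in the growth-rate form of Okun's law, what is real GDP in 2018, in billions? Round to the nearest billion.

Δu = 9.25 - 6.4 = 2.85 points.
Okun's law (growth form): g_Y = g_Y* - β × Δu = 2.22 - 2.0 × (2.85) = 2.22 - 5.7 = -3.48%.
Real GDP in the next year = 3647 × (1 - 3.48/100) = 3647 × 0.9652 ≈ 3520 billion.

$3,520 billion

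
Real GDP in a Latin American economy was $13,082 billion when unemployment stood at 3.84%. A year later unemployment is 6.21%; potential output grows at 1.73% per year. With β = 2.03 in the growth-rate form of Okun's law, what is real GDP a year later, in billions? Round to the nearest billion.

$12,679 billion

Δu = 6.21 - 3.84 = 2.37 points.
Okun's law (growth form): g_Y = g_Y* - β × Δu = 1.73 - 2.03 × (2.37) = 1.73 - 4.8111 = -3.0811%.
Real GDP in the next year = 13082 × (1 - 3.0811/100) = 13082 × 0.969189 ≈ 12679 billion.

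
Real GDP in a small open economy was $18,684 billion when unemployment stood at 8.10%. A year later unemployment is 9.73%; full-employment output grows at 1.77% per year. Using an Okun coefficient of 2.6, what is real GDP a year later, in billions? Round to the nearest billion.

$18,223 billion

Δu = 9.73 - 8.1 = 1.63 points.
Okun's law (growth form): g_Y = g_Y* - β × Δu = 1.77 - 2.6 × (1.63) = 1.77 - 4.238 = -2.468%.
Real GDP in the next year = 18684 × (1 - 2.468/100) = 18684 × 0.97532 ≈ 18223 billion.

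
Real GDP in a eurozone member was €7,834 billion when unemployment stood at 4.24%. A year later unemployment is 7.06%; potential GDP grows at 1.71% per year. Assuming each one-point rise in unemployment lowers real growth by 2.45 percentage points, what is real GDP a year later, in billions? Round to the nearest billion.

€7,427 billion

Δu = 7.06 - 4.24 = 2.82 points.
Okun's law (growth form): g_Y = g_Y* - β × Δu = 1.71 - 2.45 × (2.82) = 1.71 - 6.909 = -5.199%.
Real GDP in the next year = 7834 × (1 - 5.199/100) = 7834 × 0.94801 ≈ 7427 billion.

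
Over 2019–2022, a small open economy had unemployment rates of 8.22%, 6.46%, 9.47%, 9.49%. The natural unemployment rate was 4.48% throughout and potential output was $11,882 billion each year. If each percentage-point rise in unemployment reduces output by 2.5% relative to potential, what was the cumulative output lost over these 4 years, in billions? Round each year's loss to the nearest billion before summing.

$4,669 billion

Year 2019: gap = -2.5 × (8.22 - 4.48) = -9.35%, loss ≈ 11882 × 9.35/100 ≈ 1111.
Year 2020: gap = -2.5 × (6.46 - 4.48) = -4.95%, loss ≈ 11882 × 4.95/100 ≈ 588.
Year 2021: gap = -2.5 × (9.47 - 4.48) = -12.475%, loss ≈ 11882 × 12.475/100 ≈ 1482.
Year 2022: gap = -2.5 × (9.49 - 4.48) = -12.525%, loss ≈ 11882 × 12.525/100 ≈ 1488.
Total lost output = 1111 + 588 + 1482 + 1488 = 4669 billion.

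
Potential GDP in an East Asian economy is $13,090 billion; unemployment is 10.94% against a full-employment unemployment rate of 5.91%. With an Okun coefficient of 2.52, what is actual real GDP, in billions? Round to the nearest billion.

$11,431 billion

Unemployment gap = 10.94 - 5.91 = 5.03 points, so the output gap is -2.52 × 5.03 = -12.6756%.
Actual GDP = 13090 × (1 - 12.6756/100) = 13090 × 0.873244 ≈ 11431 billion.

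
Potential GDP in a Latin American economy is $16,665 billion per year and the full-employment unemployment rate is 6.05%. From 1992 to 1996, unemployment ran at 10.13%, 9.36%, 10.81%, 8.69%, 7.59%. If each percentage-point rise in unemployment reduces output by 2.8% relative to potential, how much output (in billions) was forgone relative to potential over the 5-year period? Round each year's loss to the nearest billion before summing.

Year 1992: gap = -2.8 × (10.13 - 6.05) = -11.424%, loss ≈ 16665 × 11.424/100 ≈ 1904.
Year 1993: gap = -2.8 × (9.36 - 6.05) = -9.268%, loss ≈ 16665 × 9.268/100 ≈ 1545.
Year 1994: gap = -2.8 × (10.81 - 6.05) = -13.328%, loss ≈ 16665 × 13.328/100 ≈ 2221.
Year 1995: gap = -2.8 × (8.69 - 6.05) = -7.392%, loss ≈ 16665 × 7.392/100 ≈ 1232.
Year 1996: gap = -2.8 × (7.59 - 6.05) = -4.312%, loss ≈ 16665 × 4.312/100 ≈ 719.
Total lost output = 1904 + 1545 + 2221 + 1232 + 719 = 7621 billion.

$7,621 billion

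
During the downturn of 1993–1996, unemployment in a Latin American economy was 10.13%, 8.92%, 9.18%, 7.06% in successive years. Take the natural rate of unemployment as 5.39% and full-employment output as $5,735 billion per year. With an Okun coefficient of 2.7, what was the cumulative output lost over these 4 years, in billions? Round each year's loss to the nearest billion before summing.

Year 1993: gap = -2.7 × (10.13 - 5.39) = -12.798%, loss ≈ 5735 × 12.798/100 ≈ 734.
Year 1994: gap = -2.7 × (8.92 - 5.39) = -9.531%, loss ≈ 5735 × 9.531/100 ≈ 547.
Year 1995: gap = -2.7 × (9.18 - 5.39) = -10.233%, loss ≈ 5735 × 10.233/100 ≈ 587.
Year 1996: gap = -2.7 × (7.06 - 5.39) = -4.509%, loss ≈ 5735 × 4.509/100 ≈ 259.
Total lost output = 734 + 547 + 587 + 259 = 2127 billion.

$2,127 billion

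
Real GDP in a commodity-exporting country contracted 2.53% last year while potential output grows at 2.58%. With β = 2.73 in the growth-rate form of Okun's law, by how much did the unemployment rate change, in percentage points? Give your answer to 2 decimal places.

Growth-rate Okun's law: g_Y = g_Y* - β × Δu, so Δu = (g_Y* - g_Y)/β.
Δu = (2.58 + 2.53)/2.73 = 5.11/2.73 = 1.87 percentage points.

1.87 percentage points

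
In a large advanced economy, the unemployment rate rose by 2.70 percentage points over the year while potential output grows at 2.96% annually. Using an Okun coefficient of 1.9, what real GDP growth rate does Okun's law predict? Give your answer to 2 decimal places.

-2.17%

Growth-rate Okun's law: g_Y = g_Y* - β × Δu.
g_Y = 2.96 - 1.9 × (2.70) = 2.96 - 5.13 = -2.17%, i.e. -2.17% to 2 d.p.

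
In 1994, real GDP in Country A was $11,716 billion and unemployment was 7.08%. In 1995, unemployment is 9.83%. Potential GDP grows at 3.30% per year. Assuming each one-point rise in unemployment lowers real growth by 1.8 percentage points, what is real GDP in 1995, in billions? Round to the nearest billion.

Δu = 9.83 - 7.08 = 2.75 points.
Okun's law (growth form): g_Y = g_Y* - β × Δu = 3.30 - 1.8 × (2.75) = 3.3 - 4.95 = -1.65%.
Real GDP in the next year = 11716 × (1 - 1.65/100) = 11716 × 0.9835 ≈ 11523 billion.

$11,523 billion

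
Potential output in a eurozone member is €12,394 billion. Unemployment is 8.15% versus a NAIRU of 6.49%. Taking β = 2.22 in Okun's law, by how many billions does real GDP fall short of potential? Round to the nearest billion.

Output gap = -2.22 × (8.15 - 6.49) = -2.22 × 1.66 = -3.6852%.
Actual GDP ≈ 12394 × 0.963148 ≈ 11937 billion, so the shortfall is 12394 - 11937 = 457 billion.

€457 billion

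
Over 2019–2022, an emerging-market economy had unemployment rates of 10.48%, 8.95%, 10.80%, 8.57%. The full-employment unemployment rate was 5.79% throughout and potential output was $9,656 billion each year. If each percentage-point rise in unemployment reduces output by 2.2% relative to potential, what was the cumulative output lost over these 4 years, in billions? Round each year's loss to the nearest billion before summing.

Year 2019: gap = -2.2 × (10.48 - 5.79) = -10.318%, loss ≈ 9656 × 10.318/100 ≈ 996.
Year 2020: gap = -2.2 × (8.95 - 5.79) = -6.952%, loss ≈ 9656 × 6.952/100 ≈ 671.
Year 2021: gap = -2.2 × (10.8 - 5.79) = -11.022%, loss ≈ 9656 × 11.022/100 ≈ 1064.
Year 2022: gap = -2.2 × (8.57 - 5.79) = -6.116%, loss ≈ 9656 × 6.116/100 ≈ 591.
Total lost output = 996 + 671 + 1064 + 591 = 3322 billion.

$3,322 billion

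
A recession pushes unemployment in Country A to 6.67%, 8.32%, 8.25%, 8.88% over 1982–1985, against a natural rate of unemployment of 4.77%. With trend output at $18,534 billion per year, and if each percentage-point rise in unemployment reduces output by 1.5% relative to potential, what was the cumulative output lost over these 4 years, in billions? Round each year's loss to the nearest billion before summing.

$3,625 billion

Year 1982: gap = -1.5 × (6.67 - 4.77) = -2.85%, loss ≈ 18534 × 2.85/100 ≈ 528.
Year 1983: gap = -1.5 × (8.32 - 4.77) = -5.325%, loss ≈ 18534 × 5.325/100 ≈ 987.
Year 1984: gap = -1.5 × (8.25 - 4.77) = -5.22%, loss ≈ 18534 × 5.22/100 ≈ 967.
Year 1985: gap = -1.5 × (8.88 - 4.77) = -6.165%, loss ≈ 18534 × 6.165/100 ≈ 1143.
Total lost output = 528 + 987 + 967 + 1143 = 3625 billion.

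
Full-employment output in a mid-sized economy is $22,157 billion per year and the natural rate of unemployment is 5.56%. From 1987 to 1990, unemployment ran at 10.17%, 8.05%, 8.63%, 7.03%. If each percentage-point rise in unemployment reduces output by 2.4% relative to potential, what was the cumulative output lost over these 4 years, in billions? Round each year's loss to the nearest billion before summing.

$6,190 billion

Year 1987: gap = -2.4 × (10.17 - 5.56) = -11.064%, loss ≈ 22157 × 11.064/100 ≈ 2451.
Year 1988: gap = -2.4 × (8.05 - 5.56) = -5.976%, loss ≈ 22157 × 5.976/100 ≈ 1324.
Year 1989: gap = -2.4 × (8.63 - 5.56) = -7.368%, loss ≈ 22157 × 7.368/100 ≈ 1633.
Year 1990: gap = -2.4 × (7.03 - 5.56) = -3.528%, loss ≈ 22157 × 3.528/100 ≈ 782.
Total lost output = 2451 + 1324 + 1633 + 782 = 6190 billion.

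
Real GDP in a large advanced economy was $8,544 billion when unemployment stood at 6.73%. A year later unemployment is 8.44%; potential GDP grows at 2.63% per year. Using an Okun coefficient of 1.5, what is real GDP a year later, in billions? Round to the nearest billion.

$8,550 billion

Δu = 8.44 - 6.73 = 1.71 points.
Okun's law (growth form): g_Y = g_Y* - β × Δu = 2.63 - 1.5 × (1.71) = 2.63 - 2.565 = 0.065%.
Real GDP in the next year = 8544 × (1 + 0.065/100) = 8544 × 1.00065 ≈ 8550 billion.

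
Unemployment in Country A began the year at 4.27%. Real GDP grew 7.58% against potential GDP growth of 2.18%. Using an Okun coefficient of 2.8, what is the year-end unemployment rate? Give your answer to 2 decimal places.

2.34%

Growth-rate Okun's law: g_Y = g_Y* - β × Δu, so Δu = (g_Y* - g_Y)/β.
Δu = (2.18 - 7.58)/2.8 = -5.4/2.8 = -1.93 percentage points.
Year-end unemployment = 4.27 - 1.93 = 2.34%.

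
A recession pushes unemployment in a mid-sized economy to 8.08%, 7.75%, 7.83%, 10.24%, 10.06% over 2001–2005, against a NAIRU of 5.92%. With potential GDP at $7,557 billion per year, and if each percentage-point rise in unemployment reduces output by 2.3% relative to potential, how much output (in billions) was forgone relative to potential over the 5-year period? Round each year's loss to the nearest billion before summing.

$2,496 billion

Year 2001: gap = -2.3 × (8.08 - 5.92) = -4.968%, loss ≈ 7557 × 4.968/100 ≈ 375.
Year 2002: gap = -2.3 × (7.75 - 5.92) = -4.209%, loss ≈ 7557 × 4.209/100 ≈ 318.
Year 2003: gap = -2.3 × (7.83 - 5.92) = -4.393%, loss ≈ 7557 × 4.393/100 ≈ 332.
Year 2004: gap = -2.3 × (10.24 - 5.92) = -9.936%, loss ≈ 7557 × 9.936/100 ≈ 751.
Year 2005: gap = -2.3 × (10.06 - 5.92) = -9.522%, loss ≈ 7557 × 9.522/100 ≈ 720.
Total lost output = 375 + 318 + 332 + 751 + 720 = 2496 billion.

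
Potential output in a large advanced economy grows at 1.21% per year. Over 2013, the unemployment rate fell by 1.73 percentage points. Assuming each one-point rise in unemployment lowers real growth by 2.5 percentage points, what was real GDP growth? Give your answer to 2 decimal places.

Growth-rate Okun's law: g_Y = g_Y* - β × Δu.
g_Y = 1.21 - 2.5 × (-1.73) = 1.21 + 4.325 = 5.535%, i.e. 5.54% to 2 d.p.

5.54%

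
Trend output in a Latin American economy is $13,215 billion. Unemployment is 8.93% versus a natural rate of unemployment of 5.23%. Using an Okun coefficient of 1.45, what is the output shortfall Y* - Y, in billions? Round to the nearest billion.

Output gap = -1.45 × (8.93 - 5.23) = -1.45 × 3.7 = -5.365%.
Actual GDP ≈ 13215 × 0.94635 ≈ 12506 billion, so the shortfall is 13215 - 12506 = 709 billion.

$709 billion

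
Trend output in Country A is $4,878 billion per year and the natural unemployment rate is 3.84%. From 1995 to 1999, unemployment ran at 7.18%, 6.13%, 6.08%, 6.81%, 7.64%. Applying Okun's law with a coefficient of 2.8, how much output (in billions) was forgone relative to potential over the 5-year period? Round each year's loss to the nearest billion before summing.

$2,000 billion

Year 1995: gap = -2.8 × (7.18 - 3.84) = -9.352%, loss ≈ 4878 × 9.352/100 ≈ 456.
Year 1996: gap = -2.8 × (6.13 - 3.84) = -6.412%, loss ≈ 4878 × 6.412/100 ≈ 313.
Year 1997: gap = -2.8 × (6.08 - 3.84) = -6.272%, loss ≈ 4878 × 6.272/100 ≈ 306.
Year 1998: gap = -2.8 × (6.81 - 3.84) = -8.316%, loss ≈ 4878 × 8.316/100 ≈ 406.
Year 1999: gap = -2.8 × (7.64 - 3.84) = -10.64%, loss ≈ 4878 × 10.64/100 ≈ 519.
Total lost output = 456 + 313 + 306 + 406 + 519 = 2000 billion.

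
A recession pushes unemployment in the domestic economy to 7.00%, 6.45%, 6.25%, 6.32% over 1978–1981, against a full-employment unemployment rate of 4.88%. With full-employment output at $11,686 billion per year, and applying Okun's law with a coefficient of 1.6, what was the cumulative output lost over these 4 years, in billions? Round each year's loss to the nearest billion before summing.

$1,215 billion

Year 1978: gap = -1.6 × (7 - 4.88) = -3.392%, loss ≈ 11686 × 3.392/100 ≈ 396.
Year 1979: gap = -1.6 × (6.45 - 4.88) = -2.512%, loss ≈ 11686 × 2.512/100 ≈ 294.
Year 1980: gap = -1.6 × (6.25 - 4.88) = -2.192%, loss ≈ 11686 × 2.192/100 ≈ 256.
Year 1981: gap = -1.6 × (6.32 - 4.88) = -2.304%, loss ≈ 11686 × 2.304/100 ≈ 269.
Total lost output = 396 + 294 + 256 + 269 = 1215 billion.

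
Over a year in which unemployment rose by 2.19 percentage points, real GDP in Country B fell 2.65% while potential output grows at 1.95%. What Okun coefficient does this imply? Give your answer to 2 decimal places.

Growth form: g_Y = g_Y* - β × Δu, so β = (g_Y* - g_Y)/Δu.
β = (1.95 + 2.65)/2.19 = 4.6/2.19 = 2.10.

β ≈ 2.10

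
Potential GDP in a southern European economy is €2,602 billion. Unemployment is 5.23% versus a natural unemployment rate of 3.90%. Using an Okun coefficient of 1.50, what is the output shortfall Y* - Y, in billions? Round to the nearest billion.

€52 billion

Output gap = -1.50 × (5.23 - 3.9) = -1.5 × 1.33 = -1.995%.
Actual GDP ≈ 2602 × 0.98005 ≈ 2550 billion, so the shortfall is 2602 - 2550 = 52 billion.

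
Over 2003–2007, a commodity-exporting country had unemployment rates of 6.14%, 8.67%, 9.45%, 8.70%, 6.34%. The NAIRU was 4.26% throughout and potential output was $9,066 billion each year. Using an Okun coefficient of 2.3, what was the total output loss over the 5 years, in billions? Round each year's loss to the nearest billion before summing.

Year 2003: gap = -2.3 × (6.14 - 4.26) = -4.324%, loss ≈ 9066 × 4.324/100 ≈ 392.
Year 2004: gap = -2.3 × (8.67 - 4.26) = -10.143%, loss ≈ 9066 × 10.143/100 ≈ 920.
Year 2005: gap = -2.3 × (9.45 - 4.26) = -11.937%, loss ≈ 9066 × 11.937/100 ≈ 1082.
Year 2006: gap = -2.3 × (8.7 - 4.26) = -10.212%, loss ≈ 9066 × 10.212/100 ≈ 926.
Year 2007: gap = -2.3 × (6.34 - 4.26) = -4.784%, loss ≈ 9066 × 4.784/100 ≈ 434.
Total lost output = 392 + 920 + 1082 + 926 + 434 = 3754 billion.

$3,754 billion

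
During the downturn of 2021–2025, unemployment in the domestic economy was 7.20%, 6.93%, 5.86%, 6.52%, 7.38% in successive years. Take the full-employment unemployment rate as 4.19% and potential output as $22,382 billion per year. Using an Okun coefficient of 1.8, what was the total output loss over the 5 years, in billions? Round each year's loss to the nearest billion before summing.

$5,214 billion

Year 2021: gap = -1.8 × (7.2 - 4.19) = -5.418%, loss ≈ 22382 × 5.418/100 ≈ 1213.
Year 2022: gap = -1.8 × (6.93 - 4.19) = -4.932%, loss ≈ 22382 × 4.932/100 ≈ 1104.
Year 2023: gap = -1.8 × (5.86 - 4.19) = -3.006%, loss ≈ 22382 × 3.006/100 ≈ 673.
Year 2024: gap = -1.8 × (6.52 - 4.19) = -4.194%, loss ≈ 22382 × 4.194/100 ≈ 939.
Year 2025: gap = -1.8 × (7.38 - 4.19) = -5.742%, loss ≈ 22382 × 5.742/100 ≈ 1285.
Total lost output = 1213 + 1104 + 673 + 939 + 1285 = 5214 billion.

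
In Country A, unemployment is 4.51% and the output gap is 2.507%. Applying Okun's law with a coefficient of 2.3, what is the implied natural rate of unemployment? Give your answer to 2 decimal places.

From Okun's law, u - u* = -(output gap)/β = -(2.507)/2.3 = -1.09 points.
So u* = 4.51 + 1.09 = 5.60%.

5.60%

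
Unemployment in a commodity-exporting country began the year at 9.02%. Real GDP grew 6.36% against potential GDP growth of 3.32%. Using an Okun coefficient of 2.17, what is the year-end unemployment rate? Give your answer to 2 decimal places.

7.62%

Growth-rate Okun's law: g_Y = g_Y* - β × Δu, so Δu = (g_Y* - g_Y)/β.
Δu = (3.32 - 6.36)/2.17 = -3.04/2.17 = -1.40 percentage points.
Year-end unemployment = 9.02 - 1.4 = 7.62%.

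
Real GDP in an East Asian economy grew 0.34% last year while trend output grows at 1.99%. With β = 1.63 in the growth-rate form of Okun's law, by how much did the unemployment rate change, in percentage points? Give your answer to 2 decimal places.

1.01 percentage points

Growth-rate Okun's law: g_Y = g_Y* - β × Δu, so Δu = (g_Y* - g_Y)/β.
Δu = (1.99 - 0.34)/1.63 = 1.65/1.63 = 1.01 percentage points.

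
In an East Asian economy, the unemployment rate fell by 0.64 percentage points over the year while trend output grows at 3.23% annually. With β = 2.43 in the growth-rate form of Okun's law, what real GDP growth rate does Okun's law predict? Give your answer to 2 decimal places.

Growth-rate Okun's law: g_Y = g_Y* - β × Δu.
g_Y = 3.23 - 2.43 × (-0.64) = 3.23 + 1.5552 = 4.7852%, i.e. 4.79% to 2 d.p.

4.79%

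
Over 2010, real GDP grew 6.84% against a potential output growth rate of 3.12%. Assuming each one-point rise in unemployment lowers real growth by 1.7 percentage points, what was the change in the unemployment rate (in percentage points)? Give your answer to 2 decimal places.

Growth-rate Okun's law: g_Y = g_Y* - β × Δu, so Δu = (g_Y* - g_Y)/β.
Δu = (3.12 - 6.84)/1.7 = -3.72/1.7 = -2.19 percentage points.

-2.19 percentage points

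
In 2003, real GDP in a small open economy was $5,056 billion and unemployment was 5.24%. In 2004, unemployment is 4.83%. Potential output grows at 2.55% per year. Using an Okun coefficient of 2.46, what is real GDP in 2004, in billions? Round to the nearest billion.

Δu = 4.83 - 5.24 = -0.41 points.
Okun's law (growth form): g_Y = g_Y* - β × Δu = 2.55 - 2.46 × (-0.41) = 2.55 + 1.0086 = 3.5586%.
Real GDP in the next year = 5056 × (1 + 3.5586/100) = 5056 × 1.035586 ≈ 5236 billion.

$5,236 billion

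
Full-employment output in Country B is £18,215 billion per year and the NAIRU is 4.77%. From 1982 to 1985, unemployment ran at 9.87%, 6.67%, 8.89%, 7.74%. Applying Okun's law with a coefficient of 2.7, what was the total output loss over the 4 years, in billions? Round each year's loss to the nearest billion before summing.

Year 1982: gap = -2.7 × (9.87 - 4.77) = -13.77%, loss ≈ 18215 × 13.77/100 ≈ 2508.
Year 1983: gap = -2.7 × (6.67 - 4.77) = -5.13%, loss ≈ 18215 × 5.13/100 ≈ 934.
Year 1984: gap = -2.7 × (8.89 - 4.77) = -11.124%, loss ≈ 18215 × 11.124/100 ≈ 2026.
Year 1985: gap = -2.7 × (7.74 - 4.77) = -8.019%, loss ≈ 18215 × 8.019/100 ≈ 1461.
Total lost output = 2508 + 934 + 2026 + 1461 = 6929 billion.

£6,929 billion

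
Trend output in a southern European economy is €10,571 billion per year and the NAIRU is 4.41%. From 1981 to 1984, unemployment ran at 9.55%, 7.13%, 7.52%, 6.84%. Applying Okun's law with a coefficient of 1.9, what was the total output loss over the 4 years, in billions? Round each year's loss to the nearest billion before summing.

Year 1981: gap = -1.9 × (9.55 - 4.41) = -9.766%, loss ≈ 10571 × 9.766/100 ≈ 1032.
Year 1982: gap = -1.9 × (7.13 - 4.41) = -5.168%, loss ≈ 10571 × 5.168/100 ≈ 546.
Year 1983: gap = -1.9 × (7.52 - 4.41) = -5.909%, loss ≈ 10571 × 5.909/100 ≈ 625.
Year 1984: gap = -1.9 × (6.84 - 4.41) = -4.617%, loss ≈ 10571 × 4.617/100 ≈ 488.
Total lost output = 1032 + 546 + 625 + 488 = 2691 billion.

€2,691 billion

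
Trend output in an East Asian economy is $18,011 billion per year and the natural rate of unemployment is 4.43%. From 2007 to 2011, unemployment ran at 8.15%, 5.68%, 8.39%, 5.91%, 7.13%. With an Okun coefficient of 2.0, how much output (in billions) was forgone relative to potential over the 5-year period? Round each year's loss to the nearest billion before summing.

$4,722 billion

Year 2007: gap = -2.0 × (8.15 - 4.43) = -7.44%, loss ≈ 18011 × 7.44/100 ≈ 1340.
Year 2008: gap = -2.0 × (5.68 - 4.43) = -2.5%, loss ≈ 18011 × 2.5/100 ≈ 450.
Year 2009: gap = -2.0 × (8.39 - 4.43) = -7.92%, loss ≈ 18011 × 7.92/100 ≈ 1426.
Year 2010: gap = -2.0 × (5.91 - 4.43) = -2.96%, loss ≈ 18011 × 2.96/100 ≈ 533.
Year 2011: gap = -2.0 × (7.13 - 4.43) = -5.4%, loss ≈ 18011 × 5.4/100 ≈ 973.
Total lost output = 1340 + 450 + 1426 + 533 + 973 = 4722 billion.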